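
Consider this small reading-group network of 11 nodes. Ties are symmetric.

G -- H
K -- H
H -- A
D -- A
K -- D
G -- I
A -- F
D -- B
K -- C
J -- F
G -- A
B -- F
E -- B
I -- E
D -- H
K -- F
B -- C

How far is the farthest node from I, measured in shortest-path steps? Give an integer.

4

Distances from I: A:2, B:2, C:3, D:3, E:1, F:3, G:1, H:2, J:4, K:3.
The largest is 4 (to J), so the eccentricity of I is 4.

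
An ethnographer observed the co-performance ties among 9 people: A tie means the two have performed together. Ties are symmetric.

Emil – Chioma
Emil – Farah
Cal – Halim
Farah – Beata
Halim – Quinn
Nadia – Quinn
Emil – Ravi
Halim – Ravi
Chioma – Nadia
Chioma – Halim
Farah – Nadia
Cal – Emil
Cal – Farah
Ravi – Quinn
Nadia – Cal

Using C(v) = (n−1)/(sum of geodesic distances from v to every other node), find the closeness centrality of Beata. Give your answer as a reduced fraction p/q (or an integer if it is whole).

8/19

Distances from Beata: Cal:2, Chioma:3, Emil:2, Farah:1, Halim:3, Nadia:2, Quinn:3, Ravi:3. Sum = 19.
n = 9, so closeness = 8/19.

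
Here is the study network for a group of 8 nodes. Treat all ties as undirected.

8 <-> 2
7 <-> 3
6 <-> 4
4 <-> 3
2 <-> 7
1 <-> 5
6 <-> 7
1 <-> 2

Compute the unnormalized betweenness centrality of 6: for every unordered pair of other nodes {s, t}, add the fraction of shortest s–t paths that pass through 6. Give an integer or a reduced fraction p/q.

5/2

Pairs whose geodesics pass through 6 — 4–5: 1/2; 4–7: 1/2; 4–1: 1/2; 4–8: 1/2; 4–2: 1/2.
All other pairs contribute 0.
Summing the contributions gives betweenness(6) = 5/2.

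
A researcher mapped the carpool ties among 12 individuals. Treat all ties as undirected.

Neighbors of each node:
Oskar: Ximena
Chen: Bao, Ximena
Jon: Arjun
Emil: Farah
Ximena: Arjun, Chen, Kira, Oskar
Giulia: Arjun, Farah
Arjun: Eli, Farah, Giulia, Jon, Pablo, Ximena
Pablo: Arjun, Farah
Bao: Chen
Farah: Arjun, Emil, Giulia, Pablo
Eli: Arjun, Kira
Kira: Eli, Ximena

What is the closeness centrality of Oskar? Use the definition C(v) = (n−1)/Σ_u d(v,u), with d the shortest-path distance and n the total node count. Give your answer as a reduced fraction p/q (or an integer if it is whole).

Distances from Oskar: Arjun:2, Bao:3, Chen:2, Eli:3, Emil:4, Farah:3, Giulia:3, Jon:3, Kira:2, Pablo:3, Ximena:1. Sum = 29.
n = 12, so closeness = 11/29.

11/29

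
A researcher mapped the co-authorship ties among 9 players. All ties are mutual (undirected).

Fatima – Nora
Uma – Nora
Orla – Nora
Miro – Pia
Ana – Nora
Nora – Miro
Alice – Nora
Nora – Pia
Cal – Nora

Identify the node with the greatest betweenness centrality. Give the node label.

Nora

Unnormalized betweenness of each node: Alice:0, Ana:0, Cal:0, Fatima:0, Miro:0, Nora:27, Orla:0, Pia:0, Uma:0.
Nora has the largest value, 27, making it the main broker — the node through which the most shortest paths run.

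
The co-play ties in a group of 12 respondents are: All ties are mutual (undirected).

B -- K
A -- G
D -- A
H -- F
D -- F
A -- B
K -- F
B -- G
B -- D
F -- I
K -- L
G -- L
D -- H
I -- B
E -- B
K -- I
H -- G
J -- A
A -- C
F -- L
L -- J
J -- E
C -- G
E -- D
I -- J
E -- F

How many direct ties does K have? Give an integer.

4

K is directly tied to B, F, I, and L. That is 4 neighbors, so the degree of K is 4.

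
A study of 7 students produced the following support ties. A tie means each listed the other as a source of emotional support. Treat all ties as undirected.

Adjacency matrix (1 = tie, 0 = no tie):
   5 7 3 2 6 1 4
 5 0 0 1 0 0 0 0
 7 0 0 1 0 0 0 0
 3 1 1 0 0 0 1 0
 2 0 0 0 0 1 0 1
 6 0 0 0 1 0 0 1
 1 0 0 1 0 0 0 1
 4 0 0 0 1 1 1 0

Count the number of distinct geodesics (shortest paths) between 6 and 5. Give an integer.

1

The shortest distance is 4, and the only length-4 path is 6–4–1–3–5. So there is exactly 1 shortest path.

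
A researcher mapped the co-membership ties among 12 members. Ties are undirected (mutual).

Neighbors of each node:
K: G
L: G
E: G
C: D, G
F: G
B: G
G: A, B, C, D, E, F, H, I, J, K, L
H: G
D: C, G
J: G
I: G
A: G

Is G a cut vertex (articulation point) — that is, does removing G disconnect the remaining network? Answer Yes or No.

Removing G leaves {K} with no path to {H}, so the network splits into 10 components. G is a cut vertex.

Yes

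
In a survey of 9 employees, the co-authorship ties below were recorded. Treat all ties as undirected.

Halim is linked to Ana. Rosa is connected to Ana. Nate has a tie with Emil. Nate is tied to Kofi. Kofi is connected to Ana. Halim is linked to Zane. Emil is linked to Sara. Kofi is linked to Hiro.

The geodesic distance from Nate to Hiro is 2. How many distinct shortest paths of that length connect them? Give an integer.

The shortest distance is 2, and the only length-2 path is Nate–Kofi–Hiro. So there is exactly 1 shortest path.

1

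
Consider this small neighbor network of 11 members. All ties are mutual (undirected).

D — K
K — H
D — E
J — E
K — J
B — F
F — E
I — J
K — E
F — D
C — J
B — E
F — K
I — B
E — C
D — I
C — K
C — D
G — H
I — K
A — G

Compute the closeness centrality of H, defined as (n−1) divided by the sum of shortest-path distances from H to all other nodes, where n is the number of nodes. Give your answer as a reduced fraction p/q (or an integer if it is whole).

10/19

Distances from H: A:2, B:3, C:2, D:2, E:2, F:2, G:1, I:2, J:2, K:1. Sum = 19.
n = 11, so closeness = 10/19.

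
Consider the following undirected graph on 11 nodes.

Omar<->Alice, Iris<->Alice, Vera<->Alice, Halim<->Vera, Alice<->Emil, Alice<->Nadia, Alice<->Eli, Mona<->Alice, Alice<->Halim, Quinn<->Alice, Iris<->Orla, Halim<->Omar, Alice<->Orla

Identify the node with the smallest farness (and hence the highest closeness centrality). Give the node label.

Farness (sum of distances to all others) for each node — Alice:10, Eli:19, Emil:19, Halim:17, Iris:18, Mona:19, Nadia:19, Omar:18, Orla:18, Quinn:19, Vera:18.
The smallest farness is 10, for Alice, so Alice has the highest closeness.

Alice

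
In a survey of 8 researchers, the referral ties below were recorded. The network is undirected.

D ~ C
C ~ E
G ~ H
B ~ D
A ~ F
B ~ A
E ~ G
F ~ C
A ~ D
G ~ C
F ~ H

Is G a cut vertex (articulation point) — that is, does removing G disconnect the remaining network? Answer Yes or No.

Even without G, every remaining node can still reach every other (the residual graph is connected), so G is not a cut vertex.

No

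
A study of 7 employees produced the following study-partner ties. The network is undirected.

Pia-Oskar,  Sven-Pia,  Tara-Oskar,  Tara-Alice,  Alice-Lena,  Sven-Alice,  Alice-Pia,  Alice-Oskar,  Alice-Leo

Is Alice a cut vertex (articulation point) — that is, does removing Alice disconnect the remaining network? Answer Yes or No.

Removing Alice leaves {Oskar, Pia, Sven, and Tara} with no path to {Leo}, so the network splits into 3 components. Alice is a cut vertex.

Yes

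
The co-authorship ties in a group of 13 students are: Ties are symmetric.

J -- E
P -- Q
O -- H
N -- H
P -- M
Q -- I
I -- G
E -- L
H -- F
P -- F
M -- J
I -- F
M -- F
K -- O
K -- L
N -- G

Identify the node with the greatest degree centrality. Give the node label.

Degrees — E:2, F:4, G:2, H:3, I:3, J:2, K:2, L:2, M:3, N:2, O:2, P:3, Q:2.
The maximum is 4, attained only by F.

F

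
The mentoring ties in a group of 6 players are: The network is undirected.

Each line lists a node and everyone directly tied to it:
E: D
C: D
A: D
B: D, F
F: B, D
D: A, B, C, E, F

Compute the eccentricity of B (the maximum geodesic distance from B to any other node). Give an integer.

Distances from B: A:2, C:2, D:1, E:2, F:1.
The largest is 2 (to E, A, and C), so the eccentricity of B is 2.

2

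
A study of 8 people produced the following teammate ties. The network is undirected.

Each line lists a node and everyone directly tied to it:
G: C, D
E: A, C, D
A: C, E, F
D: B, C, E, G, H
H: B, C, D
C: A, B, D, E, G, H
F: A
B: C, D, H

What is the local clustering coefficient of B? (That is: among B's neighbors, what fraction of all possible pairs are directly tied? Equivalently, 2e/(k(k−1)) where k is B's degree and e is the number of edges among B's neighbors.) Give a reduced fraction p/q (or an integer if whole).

1

B's neighbors: C, D, and H (k = 3).
Possible neighbor pairs: C(3,2) = 3. Edges among them: C–D, C–H, D–H → e = 3.
Clustering(B) = 3/3 = 1.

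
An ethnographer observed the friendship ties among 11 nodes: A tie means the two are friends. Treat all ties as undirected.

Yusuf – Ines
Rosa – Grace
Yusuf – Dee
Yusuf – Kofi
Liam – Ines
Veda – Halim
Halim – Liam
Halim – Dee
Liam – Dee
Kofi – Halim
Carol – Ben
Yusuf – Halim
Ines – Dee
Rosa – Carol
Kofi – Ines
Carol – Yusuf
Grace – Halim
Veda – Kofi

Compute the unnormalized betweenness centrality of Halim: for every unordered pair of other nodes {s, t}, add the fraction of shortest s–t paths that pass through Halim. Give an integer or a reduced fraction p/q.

43/3

Pairs whose geodesics pass through Halim — Veda–Dee: 1; Veda–Liam: 1; Veda–Yusuf: 1/2; Veda–Carol: 1/2; Veda–Grace: 1; Veda–Ben: 1/2; Veda–Rosa: 1; Dee–Kofi: 1/3; Dee–Grace: 1; Dee–Rosa: 1/2; Kofi–Liam: 1/2; Kofi–Grace: 1; Kofi–Rosa: 1/2; Ines–Grace: 4/4 … (+6 more pairs).
All other pairs contribute 0.
Summing the contributions gives betweenness(Halim) = 43/3.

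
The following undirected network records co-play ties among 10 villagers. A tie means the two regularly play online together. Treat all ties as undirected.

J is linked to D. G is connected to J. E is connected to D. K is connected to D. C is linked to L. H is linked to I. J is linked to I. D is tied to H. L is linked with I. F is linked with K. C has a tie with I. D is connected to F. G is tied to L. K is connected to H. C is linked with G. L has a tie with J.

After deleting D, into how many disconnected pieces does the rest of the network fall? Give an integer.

Without D, the remaining ties split the others into: {C, F, G, H, I, J, K, L}; {E}.
That's 2 separate components.

2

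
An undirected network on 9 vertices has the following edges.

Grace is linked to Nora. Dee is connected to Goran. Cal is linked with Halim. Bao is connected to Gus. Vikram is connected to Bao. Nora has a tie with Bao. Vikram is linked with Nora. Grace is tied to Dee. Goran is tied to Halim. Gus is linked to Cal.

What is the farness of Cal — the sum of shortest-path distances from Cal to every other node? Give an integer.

19

Distances from Cal: Bao:2, Dee:3, Goran:2, Grace:4, Gus:1, Halim:1, Nora:3, Vikram:3.
Sum = 2 + 3 + 2 + 4 + 1 + 1 + 3 + 3 = 19.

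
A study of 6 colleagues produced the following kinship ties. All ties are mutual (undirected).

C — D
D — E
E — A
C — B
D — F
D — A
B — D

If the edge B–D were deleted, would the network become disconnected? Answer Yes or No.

Even without that edge, B still reaches D via B – C – D, so the network stays connected. Not a bridge.

No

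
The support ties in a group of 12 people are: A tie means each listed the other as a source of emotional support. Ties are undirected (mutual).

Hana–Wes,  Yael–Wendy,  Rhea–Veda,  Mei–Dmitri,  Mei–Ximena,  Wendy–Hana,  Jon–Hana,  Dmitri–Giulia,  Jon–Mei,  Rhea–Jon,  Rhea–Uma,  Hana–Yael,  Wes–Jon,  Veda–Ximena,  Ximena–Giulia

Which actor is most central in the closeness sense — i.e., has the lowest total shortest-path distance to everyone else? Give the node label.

Jon

Farness (sum of distances to all others) for each node — Dmitri:30, Giulia:34, Hana:24, Jon:19, Mei:22, Rhea:23, Uma:33, Veda:27, Wendy:33, Wes:26, Ximena:26, Yael:33.
The smallest farness is 19, for Jon, so Jon has the highest closeness.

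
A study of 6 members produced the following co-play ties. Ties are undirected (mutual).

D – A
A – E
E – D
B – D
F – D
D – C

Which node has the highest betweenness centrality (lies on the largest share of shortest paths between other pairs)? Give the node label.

D

Unnormalized betweenness of each node: A:0, B:0, C:0, D:9, E:0, F:0.
D has the largest value, 9, making it the main broker — the node through which the most shortest paths run.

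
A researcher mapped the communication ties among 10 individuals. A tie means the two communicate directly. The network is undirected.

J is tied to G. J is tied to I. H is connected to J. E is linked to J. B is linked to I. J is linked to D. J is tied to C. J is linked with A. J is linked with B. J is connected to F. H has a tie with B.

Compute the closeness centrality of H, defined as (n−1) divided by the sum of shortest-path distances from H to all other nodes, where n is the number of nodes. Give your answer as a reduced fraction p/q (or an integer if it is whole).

9/16

Distances from H: A:2, B:1, C:2, D:2, E:2, F:2, G:2, I:2, J:1. Sum = 16.
n = 10, so closeness = 9/16.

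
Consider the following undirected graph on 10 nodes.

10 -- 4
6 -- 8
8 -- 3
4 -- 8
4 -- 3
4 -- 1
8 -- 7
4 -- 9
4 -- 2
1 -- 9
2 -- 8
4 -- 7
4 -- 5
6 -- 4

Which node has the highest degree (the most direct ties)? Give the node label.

Degrees — 1:2, 2:2, 3:2, 4:9, 5:1, 6:2, 7:2, 8:5, 9:2, 10:1.
The maximum is 9, attained only by 4.

4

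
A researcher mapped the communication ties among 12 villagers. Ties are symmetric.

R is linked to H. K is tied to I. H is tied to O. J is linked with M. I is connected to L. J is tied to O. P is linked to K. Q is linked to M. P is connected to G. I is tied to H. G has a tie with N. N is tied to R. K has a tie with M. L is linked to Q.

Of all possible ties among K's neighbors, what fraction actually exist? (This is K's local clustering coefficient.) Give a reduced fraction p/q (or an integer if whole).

0

K's neighbors: I, M, and P (k = 3).
Possible neighbor pairs: C(3,2) = 3. Edges among them: none → e = 0.
Clustering(K) = 0/3 = 0.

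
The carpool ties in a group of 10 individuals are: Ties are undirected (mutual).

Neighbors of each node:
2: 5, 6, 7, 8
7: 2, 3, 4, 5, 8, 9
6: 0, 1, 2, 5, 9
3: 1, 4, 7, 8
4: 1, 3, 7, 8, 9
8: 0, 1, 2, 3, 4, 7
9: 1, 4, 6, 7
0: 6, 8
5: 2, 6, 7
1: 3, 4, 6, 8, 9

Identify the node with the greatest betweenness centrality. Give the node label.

8

Unnormalized betweenness of each node: 0:1/3, 1:5/2, 2:7/6, 3:1/4, 4:11/12, 5:1/3, 6:11/2, 7:31/6, 8:23/4, 9:13/12.
8 has the largest value, 23/4, making it the main broker — the node through which the most shortest paths run.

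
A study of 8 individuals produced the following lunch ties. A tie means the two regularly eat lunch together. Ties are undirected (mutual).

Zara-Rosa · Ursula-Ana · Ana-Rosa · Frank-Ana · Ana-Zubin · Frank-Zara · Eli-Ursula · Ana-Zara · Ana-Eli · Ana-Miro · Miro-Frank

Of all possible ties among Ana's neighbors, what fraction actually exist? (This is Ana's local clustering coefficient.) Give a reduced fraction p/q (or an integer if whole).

4/21

Ana's neighbors: Eli, Frank, Miro, Rosa, Ursula, Zara, and Zubin (k = 7).
Possible neighbor pairs: C(7,2) = 21. Edges among them: Eli–Ursula, Frank–Miro, Frank–Zara, Rosa–Zara → e = 4.
Clustering(Ana) = 4/21.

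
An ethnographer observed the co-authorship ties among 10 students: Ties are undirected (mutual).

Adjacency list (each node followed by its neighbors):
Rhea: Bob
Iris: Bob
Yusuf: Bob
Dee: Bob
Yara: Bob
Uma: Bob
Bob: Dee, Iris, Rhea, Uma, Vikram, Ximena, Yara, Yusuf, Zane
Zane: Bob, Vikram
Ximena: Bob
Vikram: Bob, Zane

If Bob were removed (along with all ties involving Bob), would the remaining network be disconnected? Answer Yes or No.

Yes

Removing Bob leaves {Rhea} with no path to {Uma}, so the network splits into 8 components. Bob is a cut vertex.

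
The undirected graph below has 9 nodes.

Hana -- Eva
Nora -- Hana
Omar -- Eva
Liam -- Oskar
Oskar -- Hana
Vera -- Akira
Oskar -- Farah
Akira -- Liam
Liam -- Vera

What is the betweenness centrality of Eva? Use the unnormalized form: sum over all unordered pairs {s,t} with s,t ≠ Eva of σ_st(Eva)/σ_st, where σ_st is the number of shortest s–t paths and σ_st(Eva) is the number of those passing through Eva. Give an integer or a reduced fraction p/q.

Pairs whose geodesics pass through Eva — Nora–Omar: 1; Akira–Omar: 1; Hana–Omar: 1; Farah–Omar: 1; Liam–Omar: 1; Omar–Vera: 1; Omar–Oskar: 1.
All other pairs contribute 0.
Summing the contributions gives betweenness(Eva) = 7.

7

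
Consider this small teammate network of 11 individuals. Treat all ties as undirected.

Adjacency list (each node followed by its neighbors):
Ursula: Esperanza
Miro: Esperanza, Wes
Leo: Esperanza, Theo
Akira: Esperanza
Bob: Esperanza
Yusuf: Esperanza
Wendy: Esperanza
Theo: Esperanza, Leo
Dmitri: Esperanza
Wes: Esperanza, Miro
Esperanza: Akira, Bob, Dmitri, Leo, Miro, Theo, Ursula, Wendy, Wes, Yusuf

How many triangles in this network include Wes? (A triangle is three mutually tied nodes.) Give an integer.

1

Wes's neighbors: Esperanza and Miro.
Neighbor pairs that are themselves tied: Wes–Esperanza–Miro. Each forms one triangle with Wes, for 1 in total.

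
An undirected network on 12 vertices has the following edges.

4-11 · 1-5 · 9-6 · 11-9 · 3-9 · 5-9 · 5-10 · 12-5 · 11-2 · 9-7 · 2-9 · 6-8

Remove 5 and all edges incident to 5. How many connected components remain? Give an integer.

Without 5, the remaining ties split the others into: {2, 3, 4, 6, 7, 8, 9, 11}; {1}; {10}; {12}.
That's 4 separate components.

4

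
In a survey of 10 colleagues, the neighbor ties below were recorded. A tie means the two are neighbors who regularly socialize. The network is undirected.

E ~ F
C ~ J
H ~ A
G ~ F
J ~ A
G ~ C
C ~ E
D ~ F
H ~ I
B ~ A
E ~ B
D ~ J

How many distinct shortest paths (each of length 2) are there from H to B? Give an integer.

1

The shortest distance is 2, and the only length-2 path is H–A–B. So there is exactly 1 shortest path.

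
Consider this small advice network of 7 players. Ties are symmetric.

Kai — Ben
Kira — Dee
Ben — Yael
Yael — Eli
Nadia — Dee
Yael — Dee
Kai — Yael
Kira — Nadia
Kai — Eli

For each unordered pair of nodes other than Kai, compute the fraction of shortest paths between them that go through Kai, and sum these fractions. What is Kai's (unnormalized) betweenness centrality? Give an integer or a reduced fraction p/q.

Pairs whose geodesics pass through Kai — Eli–Ben: 1/2.
All other pairs contribute 0.
Summing the contributions gives betweenness(Kai) = 1/2.

1/2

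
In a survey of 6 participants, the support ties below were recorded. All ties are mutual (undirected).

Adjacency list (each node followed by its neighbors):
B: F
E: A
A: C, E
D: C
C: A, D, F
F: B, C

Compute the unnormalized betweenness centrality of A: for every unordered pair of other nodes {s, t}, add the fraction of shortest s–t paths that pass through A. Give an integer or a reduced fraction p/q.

Pairs whose geodesics pass through A — E–B: 1; E–D: 1; E–C: 1; E–F: 1.
All other pairs contribute 0.
Summing the contributions gives betweenness(A) = 4.

4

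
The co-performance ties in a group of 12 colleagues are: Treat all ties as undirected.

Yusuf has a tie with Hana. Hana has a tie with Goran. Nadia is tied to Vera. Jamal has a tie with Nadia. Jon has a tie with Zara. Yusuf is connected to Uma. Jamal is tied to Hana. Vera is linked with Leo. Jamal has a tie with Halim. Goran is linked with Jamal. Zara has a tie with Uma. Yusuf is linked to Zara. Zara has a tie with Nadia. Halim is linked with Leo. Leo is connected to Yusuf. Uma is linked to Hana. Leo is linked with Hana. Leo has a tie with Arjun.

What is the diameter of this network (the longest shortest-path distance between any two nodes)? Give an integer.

4

Eccentricity of each node (its greatest distance to any other): Arjun:4, Goran:4, Halim:4, Hana:3, Jamal:3, Jon:4, Leo:3, Nadia:3, Uma:3, Vera:3, Yusuf:2, Zara:3.
The maximum eccentricity is 4, realized for instance by the pair Goran–Jon via Goran – Jamal – Nadia – Zara – Jon. So the diameter is 4.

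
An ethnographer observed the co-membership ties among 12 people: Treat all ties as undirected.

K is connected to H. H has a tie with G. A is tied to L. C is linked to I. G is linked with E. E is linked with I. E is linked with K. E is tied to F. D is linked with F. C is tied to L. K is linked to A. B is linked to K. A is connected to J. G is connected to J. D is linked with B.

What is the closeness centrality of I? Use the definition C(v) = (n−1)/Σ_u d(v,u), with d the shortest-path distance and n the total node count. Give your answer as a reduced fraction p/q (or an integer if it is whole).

11/25

Distances from I: A:3, B:3, C:1, D:3, E:1, F:2, G:2, H:3, J:3, K:2, L:2. Sum = 25.
n = 12, so closeness = 11/25.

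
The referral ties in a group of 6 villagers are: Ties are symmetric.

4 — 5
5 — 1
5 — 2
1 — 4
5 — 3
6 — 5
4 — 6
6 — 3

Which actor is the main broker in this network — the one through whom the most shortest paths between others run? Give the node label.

5

Unnormalized betweenness of each node: 1:0, 2:0, 3:0, 4:1/2, 5:6, 6:1/2.
5 has the largest value, 6, making it the main broker — the node through which the most shortest paths run.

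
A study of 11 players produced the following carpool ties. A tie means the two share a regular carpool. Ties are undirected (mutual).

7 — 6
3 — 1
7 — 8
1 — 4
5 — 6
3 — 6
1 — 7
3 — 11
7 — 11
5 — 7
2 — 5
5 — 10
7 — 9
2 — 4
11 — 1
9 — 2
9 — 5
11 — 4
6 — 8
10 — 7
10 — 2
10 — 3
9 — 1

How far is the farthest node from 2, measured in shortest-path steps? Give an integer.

Distances from 2: 1:2, 3:2, 4:1, 5:1, 6:2, 7:2, 8:3, 9:1, 10:1, 11:2.
The largest is 3 (to 8), so the eccentricity of 2 is 3.

3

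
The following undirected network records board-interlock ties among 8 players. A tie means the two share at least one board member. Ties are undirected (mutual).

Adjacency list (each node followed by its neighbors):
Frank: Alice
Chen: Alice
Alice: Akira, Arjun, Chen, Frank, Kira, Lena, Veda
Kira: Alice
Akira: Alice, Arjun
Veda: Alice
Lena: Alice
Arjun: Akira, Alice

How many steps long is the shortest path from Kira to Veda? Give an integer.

2

One shortest route is Kira – Alice – Veda, which uses 2 edges, and Kira and Veda are not directly tied, so nothing shorter exists. So d(Kira,Veda) = 2.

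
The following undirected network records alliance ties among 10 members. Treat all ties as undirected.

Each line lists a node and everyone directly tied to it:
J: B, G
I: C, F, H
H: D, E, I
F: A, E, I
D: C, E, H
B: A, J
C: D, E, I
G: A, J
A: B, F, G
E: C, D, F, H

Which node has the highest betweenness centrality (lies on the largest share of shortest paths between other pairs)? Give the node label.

Unnormalized betweenness of each node: A:37/2, B:7/2, C:5/6, D:1/3, E:31/3, F:61/3, G:7/2, H:5/6, I:16/3, J:1/2.
F has the largest value, 61/3, making it the main broker — the node through which the most shortest paths run.

F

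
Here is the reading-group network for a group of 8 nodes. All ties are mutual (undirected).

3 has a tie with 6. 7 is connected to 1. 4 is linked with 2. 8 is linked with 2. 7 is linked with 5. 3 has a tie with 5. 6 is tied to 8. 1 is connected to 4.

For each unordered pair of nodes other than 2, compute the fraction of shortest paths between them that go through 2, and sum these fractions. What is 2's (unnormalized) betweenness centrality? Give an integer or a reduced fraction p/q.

Pairs whose geodesics pass through 2 — 6–4: 1; 6–1: 1/2; 8–4: 1; 8–1: 1; 8–7: 1/2; 4–3: 1/2.
All other pairs contribute 0.
Summing the contributions gives betweenness(2) = 9/2.

9/2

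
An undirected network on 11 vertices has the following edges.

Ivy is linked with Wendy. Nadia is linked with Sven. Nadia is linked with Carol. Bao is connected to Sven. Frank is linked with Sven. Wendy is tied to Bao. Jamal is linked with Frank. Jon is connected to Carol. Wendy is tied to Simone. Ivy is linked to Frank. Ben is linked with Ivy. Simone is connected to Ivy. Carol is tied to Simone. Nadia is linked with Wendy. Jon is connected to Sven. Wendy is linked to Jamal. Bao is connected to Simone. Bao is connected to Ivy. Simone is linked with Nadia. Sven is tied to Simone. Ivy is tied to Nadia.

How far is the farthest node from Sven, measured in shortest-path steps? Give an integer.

Distances from Sven: Bao:1, Ben:3, Carol:2, Frank:1, Ivy:2, Jamal:2, Jon:1, Nadia:1, Simone:1, Wendy:2.
The largest is 3 (to Ben), so the eccentricity of Sven is 3.

3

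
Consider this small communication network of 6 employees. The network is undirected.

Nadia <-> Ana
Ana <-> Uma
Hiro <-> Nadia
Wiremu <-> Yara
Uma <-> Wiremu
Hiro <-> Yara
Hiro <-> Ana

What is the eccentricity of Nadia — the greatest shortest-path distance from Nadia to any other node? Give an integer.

Distances from Nadia: Ana:1, Hiro:1, Uma:2, Wiremu:3, Yara:2.
The largest is 3 (to Wiremu), so the eccentricity of Nadia is 3.

3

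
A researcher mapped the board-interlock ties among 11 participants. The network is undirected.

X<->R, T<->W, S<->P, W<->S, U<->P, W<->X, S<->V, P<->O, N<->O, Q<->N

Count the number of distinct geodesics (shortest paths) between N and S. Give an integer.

1

The shortest distance is 3, and the only length-3 path is N–O–P–S. So there is exactly 1 shortest path.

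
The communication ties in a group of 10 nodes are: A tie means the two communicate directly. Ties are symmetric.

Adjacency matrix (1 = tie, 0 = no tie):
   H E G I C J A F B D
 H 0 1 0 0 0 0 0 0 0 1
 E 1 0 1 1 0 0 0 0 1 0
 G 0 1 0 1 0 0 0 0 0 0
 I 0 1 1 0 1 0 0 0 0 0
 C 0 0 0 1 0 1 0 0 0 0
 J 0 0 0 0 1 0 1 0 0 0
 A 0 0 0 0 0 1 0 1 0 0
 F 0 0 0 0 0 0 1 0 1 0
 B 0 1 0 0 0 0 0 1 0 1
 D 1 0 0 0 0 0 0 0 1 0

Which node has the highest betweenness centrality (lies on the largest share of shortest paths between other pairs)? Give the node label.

E

Unnormalized betweenness of each node: A:4, B:23/2, C:11/2, D:3/2, E:14, F:13/2, G:0, H:2, I:17/2, J:7/2.
E has the largest value, 14, making it the main broker — the node through which the most shortest paths run.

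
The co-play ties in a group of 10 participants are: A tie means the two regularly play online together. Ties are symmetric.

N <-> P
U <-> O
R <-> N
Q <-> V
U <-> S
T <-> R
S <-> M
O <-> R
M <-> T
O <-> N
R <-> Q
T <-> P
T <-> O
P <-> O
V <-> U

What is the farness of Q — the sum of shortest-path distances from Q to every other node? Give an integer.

Distances from Q: M:3, N:2, O:2, P:3, R:1, S:3, T:2, U:2, V:1.
Sum = 3 + 2 + 2 + 3 + 1 + 3 + 2 + 2 + 1 = 19.

19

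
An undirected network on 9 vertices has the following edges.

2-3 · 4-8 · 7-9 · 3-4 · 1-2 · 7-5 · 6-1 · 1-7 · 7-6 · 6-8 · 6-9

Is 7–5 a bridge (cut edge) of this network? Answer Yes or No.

Yes

Without the 7–5 edge there is no alternate route between 7 and 5, so the network disconnects. It is a bridge.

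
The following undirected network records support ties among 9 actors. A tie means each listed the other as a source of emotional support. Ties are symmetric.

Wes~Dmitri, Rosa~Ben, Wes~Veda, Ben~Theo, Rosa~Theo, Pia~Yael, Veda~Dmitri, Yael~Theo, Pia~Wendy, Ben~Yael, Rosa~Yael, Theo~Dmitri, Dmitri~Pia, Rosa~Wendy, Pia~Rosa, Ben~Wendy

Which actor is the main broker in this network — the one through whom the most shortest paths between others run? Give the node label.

Unnormalized betweenness of each node: Ben:5/6, Dmitri:37/3, Pia:19/3, Rosa:3/2, Theo:6, Veda:0, Wendy:1/3, Wes:0, Yael:2/3.
Dmitri has the largest value, 37/3, making it the main broker — the node through which the most shortest paths run.

Dmitri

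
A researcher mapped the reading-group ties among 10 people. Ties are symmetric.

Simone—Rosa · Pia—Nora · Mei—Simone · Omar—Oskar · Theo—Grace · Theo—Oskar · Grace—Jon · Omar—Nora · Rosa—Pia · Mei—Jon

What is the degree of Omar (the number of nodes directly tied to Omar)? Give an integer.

Omar is directly tied to Nora and Oskar. That is 2 neighbors, so the degree of Omar is 2.

2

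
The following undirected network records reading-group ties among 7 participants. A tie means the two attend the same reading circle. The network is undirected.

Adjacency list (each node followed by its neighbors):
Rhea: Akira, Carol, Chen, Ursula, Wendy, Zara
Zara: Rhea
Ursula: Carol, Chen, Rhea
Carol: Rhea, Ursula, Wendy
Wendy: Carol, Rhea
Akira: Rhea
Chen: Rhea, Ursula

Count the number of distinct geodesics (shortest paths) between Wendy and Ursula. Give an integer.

The shortest distance is 2. The length-2 paths are: Wendy–Rhea–Ursula; Wendy–Carol–Ursula.
That gives 2 distinct shortest paths.

2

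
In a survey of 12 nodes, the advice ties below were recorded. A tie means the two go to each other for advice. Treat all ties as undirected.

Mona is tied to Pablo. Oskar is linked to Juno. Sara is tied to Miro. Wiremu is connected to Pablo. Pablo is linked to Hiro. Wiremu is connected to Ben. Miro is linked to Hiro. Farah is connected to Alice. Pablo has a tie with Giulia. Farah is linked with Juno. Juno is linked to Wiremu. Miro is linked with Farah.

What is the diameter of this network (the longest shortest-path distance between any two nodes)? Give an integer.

5

Eccentricity of each node (its greatest distance to any other): Alice:5, Ben:5, Farah:4, Giulia:5, Hiro:4, Juno:3, Miro:4, Mona:5, Oskar:4, Pablo:4, Sara:5, Wiremu:4.
The maximum eccentricity is 5, realized for instance by the pair Giulia–Alice via Giulia – Pablo – Wiremu – Juno – Farah – Alice. So the diameter is 5.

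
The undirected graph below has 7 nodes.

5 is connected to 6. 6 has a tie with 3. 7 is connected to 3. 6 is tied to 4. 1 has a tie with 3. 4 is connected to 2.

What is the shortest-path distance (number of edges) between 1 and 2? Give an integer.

4

One shortest route is 1 – 3 – 6 – 4 – 2, which uses 4 edges, and at distance 3 from 1 we only reach {4, 5}, which does not include 2. So d(1,2) = 4.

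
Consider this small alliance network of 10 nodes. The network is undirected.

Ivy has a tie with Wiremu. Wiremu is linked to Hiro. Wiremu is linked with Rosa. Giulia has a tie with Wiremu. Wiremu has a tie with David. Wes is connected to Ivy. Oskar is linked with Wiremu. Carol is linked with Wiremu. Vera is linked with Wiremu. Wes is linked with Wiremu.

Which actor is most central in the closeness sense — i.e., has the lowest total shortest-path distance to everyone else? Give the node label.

Wiremu

Farness (sum of distances to all others) for each node — Carol:17, David:17, Giulia:17, Hiro:17, Ivy:16, Oskar:17, Rosa:17, Vera:17, Wes:16, Wiremu:9.
The smallest farness is 9, for Wiremu, so Wiremu has the highest closeness.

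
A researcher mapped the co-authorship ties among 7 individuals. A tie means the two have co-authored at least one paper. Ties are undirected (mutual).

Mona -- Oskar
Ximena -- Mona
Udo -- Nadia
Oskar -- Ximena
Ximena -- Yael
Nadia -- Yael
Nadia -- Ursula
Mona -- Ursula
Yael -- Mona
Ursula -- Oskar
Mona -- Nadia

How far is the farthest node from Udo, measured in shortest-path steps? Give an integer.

Distances from Udo: Mona:2, Nadia:1, Oskar:3, Ursula:2, Ximena:3, Yael:2.
The largest is 3 (to Ximena and Oskar), so the eccentricity of Udo is 3.

3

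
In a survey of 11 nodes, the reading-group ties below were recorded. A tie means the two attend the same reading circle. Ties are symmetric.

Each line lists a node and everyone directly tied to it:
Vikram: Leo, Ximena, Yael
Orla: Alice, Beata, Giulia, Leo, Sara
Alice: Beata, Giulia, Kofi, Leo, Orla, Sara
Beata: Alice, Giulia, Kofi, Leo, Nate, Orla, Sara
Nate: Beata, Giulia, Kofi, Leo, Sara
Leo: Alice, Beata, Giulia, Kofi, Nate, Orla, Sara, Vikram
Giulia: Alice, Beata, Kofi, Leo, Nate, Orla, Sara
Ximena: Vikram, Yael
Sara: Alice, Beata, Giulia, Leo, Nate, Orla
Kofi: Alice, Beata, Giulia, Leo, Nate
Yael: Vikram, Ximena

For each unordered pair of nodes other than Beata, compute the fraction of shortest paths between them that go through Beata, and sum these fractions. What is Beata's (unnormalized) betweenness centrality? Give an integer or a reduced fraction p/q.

Pairs whose geodesics pass through Beata — Orla–Kofi: 1/4; Orla–Nate: 1/4; Kofi–Sara: 1/5; Nate–Alice: 1/5.
All other pairs contribute 0.
Summing the contributions gives betweenness(Beata) = 9/10.

9/10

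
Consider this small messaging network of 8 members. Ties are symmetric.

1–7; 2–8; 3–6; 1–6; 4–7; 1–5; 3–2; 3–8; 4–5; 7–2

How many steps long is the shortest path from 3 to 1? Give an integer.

2

One shortest route is 3 – 6 – 1, which uses 2 edges, and 3 and 1 are not directly tied, so nothing shorter exists. So d(3,1) = 2.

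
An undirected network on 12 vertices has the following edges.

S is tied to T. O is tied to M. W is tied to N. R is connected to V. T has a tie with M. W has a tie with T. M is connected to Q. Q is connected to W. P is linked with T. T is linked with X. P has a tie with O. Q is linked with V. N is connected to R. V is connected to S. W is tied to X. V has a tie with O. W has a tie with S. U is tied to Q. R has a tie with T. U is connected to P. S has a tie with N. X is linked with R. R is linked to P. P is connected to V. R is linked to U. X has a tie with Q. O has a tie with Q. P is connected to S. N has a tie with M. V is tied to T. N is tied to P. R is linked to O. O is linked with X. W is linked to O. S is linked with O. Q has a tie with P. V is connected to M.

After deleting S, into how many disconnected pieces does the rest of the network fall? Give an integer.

1

S's neighbors (N, O, P, T, V, and W) remain reachable from one another through other ties, so the rest of the network stays in one piece.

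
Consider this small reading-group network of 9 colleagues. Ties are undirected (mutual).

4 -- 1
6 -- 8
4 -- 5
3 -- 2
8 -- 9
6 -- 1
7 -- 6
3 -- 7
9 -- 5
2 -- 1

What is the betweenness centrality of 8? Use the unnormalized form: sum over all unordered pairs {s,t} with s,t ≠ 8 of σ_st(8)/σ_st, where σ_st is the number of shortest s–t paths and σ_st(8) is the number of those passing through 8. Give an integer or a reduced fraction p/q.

Pairs whose geodesics pass through 8 — 1–9: 1/2; 5–6: 1/2; 5–7: 1/2; 9–6: 1; 9–7: 1; 9–3: 1; 9–2: 1/2.
All other pairs contribute 0.
Summing the contributions gives betweenness(8) = 5.

5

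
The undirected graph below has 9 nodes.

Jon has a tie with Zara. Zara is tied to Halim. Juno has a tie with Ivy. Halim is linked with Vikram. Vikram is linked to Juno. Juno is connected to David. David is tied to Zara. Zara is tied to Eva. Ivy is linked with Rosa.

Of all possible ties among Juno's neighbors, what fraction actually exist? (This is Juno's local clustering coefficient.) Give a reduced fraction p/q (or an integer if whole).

0

Juno's neighbors: David, Ivy, and Vikram (k = 3).
Possible neighbor pairs: C(3,2) = 3. Edges among them: none → e = 0.
Clustering(Juno) = 0/3 = 0.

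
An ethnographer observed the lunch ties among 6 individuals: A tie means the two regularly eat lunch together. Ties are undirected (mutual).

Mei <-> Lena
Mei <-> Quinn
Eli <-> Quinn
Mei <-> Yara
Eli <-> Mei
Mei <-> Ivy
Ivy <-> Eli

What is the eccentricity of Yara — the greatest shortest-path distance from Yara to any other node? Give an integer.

Distances from Yara: Eli:2, Ivy:2, Lena:2, Mei:1, Quinn:2.
The largest is 2 (to Eli, Quinn, Ivy, and Lena), so the eccentricity of Yara is 2.

2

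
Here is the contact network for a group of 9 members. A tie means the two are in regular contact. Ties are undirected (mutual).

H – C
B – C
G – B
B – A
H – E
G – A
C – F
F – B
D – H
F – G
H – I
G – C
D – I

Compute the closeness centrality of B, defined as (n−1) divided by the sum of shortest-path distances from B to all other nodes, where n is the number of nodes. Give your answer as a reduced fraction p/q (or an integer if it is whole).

Distances from B: A:1, C:1, D:3, E:3, F:1, G:1, H:2, I:3. Sum = 15.
n = 9, so closeness = 8/15.

8/15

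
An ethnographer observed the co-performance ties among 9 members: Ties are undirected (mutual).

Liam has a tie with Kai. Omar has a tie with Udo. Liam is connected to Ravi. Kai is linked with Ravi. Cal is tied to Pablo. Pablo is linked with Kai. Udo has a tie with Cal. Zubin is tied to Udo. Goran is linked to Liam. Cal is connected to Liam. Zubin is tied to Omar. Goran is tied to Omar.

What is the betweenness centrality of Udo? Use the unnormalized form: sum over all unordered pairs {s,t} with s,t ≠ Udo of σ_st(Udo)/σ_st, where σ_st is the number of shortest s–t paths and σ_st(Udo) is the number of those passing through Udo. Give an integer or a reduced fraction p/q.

17/3

Pairs whose geodesics pass through Udo — Ravi–Zubin: 1/2; Liam–Zubin: 1/2; Omar–Cal: 1; Omar–Pablo: 1; Zubin–Cal: 1; Zubin–Pablo: 1; Zubin–Kai: 2/3.
All other pairs contribute 0.
Summing the contributions gives betweenness(Udo) = 17/3.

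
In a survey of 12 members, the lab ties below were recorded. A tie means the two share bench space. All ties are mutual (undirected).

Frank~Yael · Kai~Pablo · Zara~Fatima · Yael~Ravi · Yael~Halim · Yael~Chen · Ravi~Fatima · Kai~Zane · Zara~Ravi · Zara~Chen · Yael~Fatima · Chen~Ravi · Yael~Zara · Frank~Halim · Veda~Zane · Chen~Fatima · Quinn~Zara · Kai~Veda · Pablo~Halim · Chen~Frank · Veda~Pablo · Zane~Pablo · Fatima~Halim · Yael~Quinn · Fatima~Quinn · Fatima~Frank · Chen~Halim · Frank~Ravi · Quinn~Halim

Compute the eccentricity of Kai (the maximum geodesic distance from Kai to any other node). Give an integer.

4

Distances from Kai: Chen:3, Fatima:3, Frank:3, Halim:2, Pablo:1, Quinn:3, Ravi:4, Veda:1, Yael:3, Zane:1, Zara:4.
The largest is 4 (to Zara and Ravi), so the eccentricity of Kai is 4.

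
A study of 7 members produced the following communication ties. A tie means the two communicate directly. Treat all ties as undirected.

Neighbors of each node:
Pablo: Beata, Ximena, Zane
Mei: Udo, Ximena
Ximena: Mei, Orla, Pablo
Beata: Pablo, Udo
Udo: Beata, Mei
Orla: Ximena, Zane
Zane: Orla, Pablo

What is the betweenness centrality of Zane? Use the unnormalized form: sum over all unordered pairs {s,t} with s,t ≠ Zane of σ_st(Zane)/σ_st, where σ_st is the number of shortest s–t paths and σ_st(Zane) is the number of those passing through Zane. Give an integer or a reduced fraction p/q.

Pairs whose geodesics pass through Zane — Orla–Pablo: 1/2; Orla–Beata: 1/2.
All other pairs contribute 0.
Summing the contributions gives betweenness(Zane) = 1.

1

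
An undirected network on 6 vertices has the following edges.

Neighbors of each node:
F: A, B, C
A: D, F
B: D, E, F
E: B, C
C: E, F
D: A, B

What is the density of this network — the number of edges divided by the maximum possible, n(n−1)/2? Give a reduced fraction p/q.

There are 7 edges and 6 nodes, so the maximum possible is C(6,2) = 15.
Density = 7/15.

7/15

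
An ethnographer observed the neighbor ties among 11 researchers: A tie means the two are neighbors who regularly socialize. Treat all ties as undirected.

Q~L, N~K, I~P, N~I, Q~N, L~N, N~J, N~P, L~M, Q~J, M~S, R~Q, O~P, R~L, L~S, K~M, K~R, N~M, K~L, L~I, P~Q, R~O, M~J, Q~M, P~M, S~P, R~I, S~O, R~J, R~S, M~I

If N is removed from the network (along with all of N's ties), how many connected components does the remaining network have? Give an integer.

N's neighbors (I, J, K, L, M, P, and Q) remain reachable from one another through other ties, so the rest of the network stays in one piece.

1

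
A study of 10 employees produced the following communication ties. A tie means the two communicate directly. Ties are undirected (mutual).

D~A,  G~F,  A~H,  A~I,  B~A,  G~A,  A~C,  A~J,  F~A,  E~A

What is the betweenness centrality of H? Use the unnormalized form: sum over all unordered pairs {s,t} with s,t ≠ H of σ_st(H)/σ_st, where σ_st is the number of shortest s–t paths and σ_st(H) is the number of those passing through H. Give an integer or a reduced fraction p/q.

0

No shortest path between any pair of other nodes passes through H.
Summing the contributions gives betweenness(H) = 0.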